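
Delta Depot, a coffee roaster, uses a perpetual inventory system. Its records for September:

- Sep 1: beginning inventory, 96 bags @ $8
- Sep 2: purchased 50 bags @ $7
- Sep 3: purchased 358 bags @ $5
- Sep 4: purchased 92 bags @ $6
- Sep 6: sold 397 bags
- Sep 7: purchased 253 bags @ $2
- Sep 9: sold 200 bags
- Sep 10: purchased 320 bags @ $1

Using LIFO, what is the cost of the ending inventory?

Sep 6, 397 sold [LIFO — newest first]: 92 @ $6 + 305 @ $5 = $2,077
Sep 9, 200 sold [LIFO — newest first]: 200 @ $2 = $400
Total COGS = $2,077 + $400 = $2,477
Ending inventory: 96 @ $8 + 50 @ $7 + 53 @ $5 + 53 @ $2 + 320 @ $1 = $1,809

Ending inventory = $1,809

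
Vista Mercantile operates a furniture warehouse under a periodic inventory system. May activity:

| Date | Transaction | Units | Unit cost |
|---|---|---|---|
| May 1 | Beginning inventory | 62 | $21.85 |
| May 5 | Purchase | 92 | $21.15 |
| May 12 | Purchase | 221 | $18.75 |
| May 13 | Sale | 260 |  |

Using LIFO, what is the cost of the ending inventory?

Ending inventory = $2,475.65

May 13, 260 sold [LIFO — newest first]: 221 @ $18.75 + 39 @ $21.15 = $4,968.60
Ending inventory: 62 @ $21.85 + 53 @ $21.15 = $2,475.65
Check: goods available $7,444.25 = COGS $4,968.60 + ending $2,475.65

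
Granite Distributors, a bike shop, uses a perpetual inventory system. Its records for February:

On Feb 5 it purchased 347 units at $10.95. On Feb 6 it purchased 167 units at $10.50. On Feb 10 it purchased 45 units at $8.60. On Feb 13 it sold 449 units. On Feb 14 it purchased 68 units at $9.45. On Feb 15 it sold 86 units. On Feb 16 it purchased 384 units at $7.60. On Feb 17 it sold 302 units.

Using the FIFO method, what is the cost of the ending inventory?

Feb 13, 449 sold [FIFO — oldest first]: 347 @ $10.95 + 102 @ $10.50 = $4,870.65
Feb 15, 86 sold [FIFO — oldest first]: 65 @ $10.50 + 21 @ $8.60 = $863.10
Feb 17, 302 sold [FIFO — oldest first]: 24 @ $8.60 + 68 @ $9.45 + 210 @ $7.60 = $2,445.00
Total COGS = $4,870.65 + $863.10 + $2,445.00 = $8,178.75
Ending inventory: 174 @ $7.60 = $1,322.40
Check: goods available $9,501.15 = COGS $8,178.75 + ending $1,322.40

Ending inventory = $1,322.40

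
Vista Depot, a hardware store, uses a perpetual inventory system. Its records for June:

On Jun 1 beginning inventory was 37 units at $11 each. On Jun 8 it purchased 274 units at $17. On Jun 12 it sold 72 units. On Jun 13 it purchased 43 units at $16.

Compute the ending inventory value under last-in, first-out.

Ending inventory = $4,529

Jun 12, 72 sold [LIFO — newest first]: 72 @ $17 = $1,224
Ending inventory: 37 @ $11 + 202 @ $17 + 43 @ $16 = $4,529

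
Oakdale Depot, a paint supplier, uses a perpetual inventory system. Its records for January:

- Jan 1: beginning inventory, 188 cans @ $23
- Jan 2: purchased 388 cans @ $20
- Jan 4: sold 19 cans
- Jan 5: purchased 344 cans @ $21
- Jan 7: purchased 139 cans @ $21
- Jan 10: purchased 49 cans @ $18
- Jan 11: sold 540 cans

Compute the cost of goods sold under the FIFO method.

Jan 4, 19 sold [FIFO — oldest first]: 19 @ $23 = $437
Jan 11, 540 sold [FIFO — oldest first]: 169 @ $23 + 371 @ $20 = $11,307
Total COGS = $437 + $11,307 = $11,744
Ending inventory: 17 @ $20 + 344 @ $21 + 139 @ $21 + 49 @ $18 = $11,365

COGS = $11,744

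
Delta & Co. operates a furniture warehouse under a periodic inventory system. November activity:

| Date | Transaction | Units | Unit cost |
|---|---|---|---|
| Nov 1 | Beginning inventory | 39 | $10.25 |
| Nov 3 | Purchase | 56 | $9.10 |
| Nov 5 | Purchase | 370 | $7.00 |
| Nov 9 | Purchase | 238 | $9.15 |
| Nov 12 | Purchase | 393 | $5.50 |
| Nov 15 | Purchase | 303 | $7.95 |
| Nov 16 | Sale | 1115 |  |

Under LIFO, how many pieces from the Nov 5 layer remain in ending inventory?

Nov 16, 1115 sold [LIFO — newest first]: 303 @ $7.95 + 393 @ $5.50 + 238 @ $9.15 + 181 @ $7.00 = $8,015.05
Ending inventory: 39 @ $10.25 + 56 @ $9.10 + 189 @ $7.00 = $2,232.35

189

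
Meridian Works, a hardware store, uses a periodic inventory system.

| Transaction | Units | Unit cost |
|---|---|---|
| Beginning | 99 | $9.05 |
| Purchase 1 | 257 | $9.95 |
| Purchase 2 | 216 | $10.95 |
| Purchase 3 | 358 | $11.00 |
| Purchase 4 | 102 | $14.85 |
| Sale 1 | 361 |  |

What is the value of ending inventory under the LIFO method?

Ending inventory = $6,907.30

Sale 1 (361) [LIFO — newest first]: 102 @ $14.85 + 259 @ $11.00 = $4,363.70
Ending inventory: 99 @ $9.05 + 257 @ $9.95 + 216 @ $10.95 + 99 @ $11.00 = $6,907.30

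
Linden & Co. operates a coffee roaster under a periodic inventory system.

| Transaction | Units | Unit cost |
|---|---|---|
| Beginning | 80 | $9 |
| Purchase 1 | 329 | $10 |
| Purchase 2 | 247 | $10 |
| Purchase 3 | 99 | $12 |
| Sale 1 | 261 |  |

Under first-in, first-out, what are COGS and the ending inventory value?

Sale 1 (261) [FIFO — oldest first]: 80 @ $9 + 181 @ $10 = $2,530
Ending inventory: 148 @ $10 + 247 @ $10 + 99 @ $12 = $5,138
Check: goods available $7,668 = COGS $2,530 + ending $5,138

COGS = $2,530; ending inventory = $5,138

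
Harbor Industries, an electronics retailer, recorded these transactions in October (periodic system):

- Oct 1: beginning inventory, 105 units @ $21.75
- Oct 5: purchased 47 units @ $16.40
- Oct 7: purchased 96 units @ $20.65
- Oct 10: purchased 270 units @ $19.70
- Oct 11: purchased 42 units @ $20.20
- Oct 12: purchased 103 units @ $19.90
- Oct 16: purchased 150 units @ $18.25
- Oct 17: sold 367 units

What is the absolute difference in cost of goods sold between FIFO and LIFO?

FIFO COGS: 105 @ $21.75 + 47 @ $16.40 + 96 @ $20.65 + 119 @ $19.70 = $7,381.25
LIFO COGS: 150 @ $18.25 + 103 @ $19.90 + 42 @ $20.20 + 72 @ $19.70 = $7,054.00
Difference = |$7,381.25 − $7,054.00| = $327.25

$327.25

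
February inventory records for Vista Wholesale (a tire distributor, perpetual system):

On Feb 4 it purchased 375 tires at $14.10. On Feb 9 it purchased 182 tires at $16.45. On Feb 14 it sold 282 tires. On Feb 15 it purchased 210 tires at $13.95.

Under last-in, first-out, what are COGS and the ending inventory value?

COGS = $4,403.90; ending inventory = $6,807.00

Feb 14, 282 sold [LIFO — newest first]: 182 @ $16.45 + 100 @ $14.10 = $4,403.90
Ending inventory: 275 @ $14.10 + 210 @ $13.95 = $6,807.00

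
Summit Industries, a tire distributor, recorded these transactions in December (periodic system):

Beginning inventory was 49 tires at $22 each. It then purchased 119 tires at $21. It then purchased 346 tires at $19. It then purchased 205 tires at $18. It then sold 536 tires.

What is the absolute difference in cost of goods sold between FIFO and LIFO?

$568

FIFO COGS: 49 @ $22 + 119 @ $21 + 346 @ $19 + 22 @ $18 = $10,547
LIFO COGS: 205 @ $18 + 331 @ $19 = $9,979
Difference = |$10,547 − $9,979| = $568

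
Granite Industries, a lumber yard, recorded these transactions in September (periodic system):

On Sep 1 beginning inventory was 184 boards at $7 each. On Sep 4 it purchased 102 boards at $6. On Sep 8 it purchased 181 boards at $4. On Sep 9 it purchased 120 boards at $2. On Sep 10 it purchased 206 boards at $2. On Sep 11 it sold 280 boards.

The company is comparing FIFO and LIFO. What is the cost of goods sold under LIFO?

COGS = $560

FIFO COGS: 184 @ $7 + 96 @ $6 = $1,864
LIFO COGS: 206 @ $2 + 74 @ $2 = $560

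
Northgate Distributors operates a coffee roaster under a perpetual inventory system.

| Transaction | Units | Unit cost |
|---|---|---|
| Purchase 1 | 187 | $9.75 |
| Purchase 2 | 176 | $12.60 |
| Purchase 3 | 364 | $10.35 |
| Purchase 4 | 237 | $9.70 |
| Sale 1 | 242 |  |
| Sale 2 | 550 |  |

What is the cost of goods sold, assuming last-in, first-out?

COGS = $8,430.15

Sale 1 (242) [LIFO — newest first]: 237 @ $9.70 + 5 @ $10.35 = $2,350.65
Sale 2 (550) [LIFO — newest first]: 359 @ $10.35 + 176 @ $12.60 + 15 @ $9.75 = $6,079.50
Total COGS = $2,350.65 + $6,079.50 = $8,430.15
Ending inventory: 172 @ $9.75 = $1,677.00
Check: goods available $10,107.15 = COGS $8,430.15 + ending $1,677.00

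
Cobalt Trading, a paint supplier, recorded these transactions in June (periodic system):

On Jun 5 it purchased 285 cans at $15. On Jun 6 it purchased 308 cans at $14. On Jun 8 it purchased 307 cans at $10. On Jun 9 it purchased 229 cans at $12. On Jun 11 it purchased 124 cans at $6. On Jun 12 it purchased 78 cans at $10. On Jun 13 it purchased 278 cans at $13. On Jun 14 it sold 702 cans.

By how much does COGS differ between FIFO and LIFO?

$1,875

FIFO COGS: 285 @ $15 + 308 @ $14 + 109 @ $10 = $9,677
LIFO COGS: 278 @ $13 + 78 @ $10 + 124 @ $6 + 222 @ $12 = $7,802
Difference = |$9,677 − $7,802| = $1,875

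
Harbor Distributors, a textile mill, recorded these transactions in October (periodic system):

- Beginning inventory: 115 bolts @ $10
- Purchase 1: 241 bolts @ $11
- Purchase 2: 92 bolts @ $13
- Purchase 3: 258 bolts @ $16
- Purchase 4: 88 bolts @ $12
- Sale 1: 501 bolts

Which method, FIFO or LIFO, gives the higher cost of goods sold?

FIFO COGS: 115 @ $10 + 241 @ $11 + 92 @ $13 + 53 @ $16 = $5,845
LIFO COGS: 88 @ $12 + 258 @ $16 + 92 @ $13 + 63 @ $11 = $7,073

LIFO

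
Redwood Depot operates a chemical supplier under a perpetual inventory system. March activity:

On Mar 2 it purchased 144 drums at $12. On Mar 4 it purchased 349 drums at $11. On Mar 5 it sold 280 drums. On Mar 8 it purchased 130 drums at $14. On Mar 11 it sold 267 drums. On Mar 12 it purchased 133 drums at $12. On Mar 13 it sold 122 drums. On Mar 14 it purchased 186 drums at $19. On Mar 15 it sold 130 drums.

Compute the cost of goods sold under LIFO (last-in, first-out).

COGS = $10,409

Mar 5, 280 sold [LIFO — newest first]: 280 @ $11 = $3,080
Mar 11, 267 sold [LIFO — newest first]: 130 @ $14 + 69 @ $11 + 68 @ $12 = $3,395
Mar 13, 122 sold [LIFO — newest first]: 122 @ $12 = $1,464
Mar 15, 130 sold [LIFO — newest first]: 130 @ $19 = $2,470
Total COGS = $3,080 + $3,395 + $1,464 + $2,470 = $10,409
Ending inventory: 76 @ $12 + 11 @ $12 + 56 @ $19 = $2,108
Check: goods available $12,517 = COGS $10,409 + ending $2,108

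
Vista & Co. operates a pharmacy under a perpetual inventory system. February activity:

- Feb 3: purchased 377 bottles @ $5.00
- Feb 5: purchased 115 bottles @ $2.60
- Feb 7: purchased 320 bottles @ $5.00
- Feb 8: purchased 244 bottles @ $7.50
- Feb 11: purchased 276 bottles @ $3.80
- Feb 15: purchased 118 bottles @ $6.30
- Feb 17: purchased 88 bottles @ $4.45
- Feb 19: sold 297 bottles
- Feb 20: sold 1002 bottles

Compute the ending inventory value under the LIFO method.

Feb 19, 297 sold [LIFO — newest first]: 88 @ $4.45 + 118 @ $6.30 + 91 @ $3.80 = $1,480.80
Feb 20, 1002 sold [LIFO — newest first]: 185 @ $3.80 + 244 @ $7.50 + 320 @ $5.00 + 115 @ $2.60 + 138 @ $5.00 = $5,122.00
Total COGS = $1,480.80 + $5,122.00 = $6,602.80
Ending inventory: 239 @ $5.00 = $1,195.00

Ending inventory = $1,195.00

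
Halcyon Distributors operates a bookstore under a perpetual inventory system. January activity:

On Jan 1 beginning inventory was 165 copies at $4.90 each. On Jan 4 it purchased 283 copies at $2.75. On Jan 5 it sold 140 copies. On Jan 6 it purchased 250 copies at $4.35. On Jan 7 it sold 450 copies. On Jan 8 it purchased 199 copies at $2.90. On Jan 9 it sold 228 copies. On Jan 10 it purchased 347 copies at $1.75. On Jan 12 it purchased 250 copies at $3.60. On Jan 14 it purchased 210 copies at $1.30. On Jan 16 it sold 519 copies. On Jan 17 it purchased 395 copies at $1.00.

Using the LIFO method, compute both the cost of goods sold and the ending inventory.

COGS = $4,140.50; ending inventory = $1,286.10

Jan 5, 140 sold [LIFO — newest first]: 140 @ $2.75 = $385.00
Jan 7, 450 sold [LIFO — newest first]: 250 @ $4.35 + 143 @ $2.75 + 57 @ $4.90 = $1,760.05
Jan 9, 228 sold [LIFO — newest first]: 199 @ $2.90 + 29 @ $4.90 = $719.20
Jan 16, 519 sold [LIFO — newest first]: 210 @ $1.30 + 250 @ $3.60 + 59 @ $1.75 = $1,276.25
Total COGS = $385.00 + $1,760.05 + $719.20 + $1,276.25 = $4,140.50
Ending inventory: 79 @ $4.90 + 288 @ $1.75 + 395 @ $1.00 = $1,286.10
Check: goods available $5,426.60 = COGS $4,140.50 + ending $1,286.10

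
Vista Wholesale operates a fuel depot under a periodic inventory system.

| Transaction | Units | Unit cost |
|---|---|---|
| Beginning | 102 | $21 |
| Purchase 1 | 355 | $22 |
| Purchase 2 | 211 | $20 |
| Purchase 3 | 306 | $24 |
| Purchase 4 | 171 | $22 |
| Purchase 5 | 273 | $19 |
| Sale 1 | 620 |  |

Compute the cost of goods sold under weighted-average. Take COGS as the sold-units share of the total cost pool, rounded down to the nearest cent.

Sale 1, sell 620: 620/1418 × $30,465.00 → $13,320.38
Ending inventory (cost pool remaining) = $17,144.62
Check: goods available $30,465.00 = COGS $13,320.38 + ending $17,144.62

COGS = $13,320.38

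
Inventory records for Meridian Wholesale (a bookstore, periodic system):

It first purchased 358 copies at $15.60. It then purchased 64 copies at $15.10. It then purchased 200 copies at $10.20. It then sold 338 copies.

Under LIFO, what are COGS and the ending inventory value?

Sale 1 (338) [LIFO — newest first]: 200 @ $10.20 + 64 @ $15.10 + 74 @ $15.60 = $4,160.80
Ending inventory: 284 @ $15.60 = $4,430.40

COGS = $4,160.80; ending inventory = $4,430.40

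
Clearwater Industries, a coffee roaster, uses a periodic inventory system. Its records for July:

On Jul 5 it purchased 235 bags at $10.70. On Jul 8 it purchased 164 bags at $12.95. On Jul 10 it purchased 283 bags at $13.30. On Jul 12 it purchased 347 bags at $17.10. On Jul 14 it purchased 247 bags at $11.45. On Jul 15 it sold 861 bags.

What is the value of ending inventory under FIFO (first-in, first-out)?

Jul 15, 861 sold [FIFO — oldest first]: 235 @ $10.70 + 164 @ $12.95 + 283 @ $13.30 + 179 @ $17.10 = $11,463.10
Ending inventory: 168 @ $17.10 + 247 @ $11.45 = $5,700.95
Check: goods available $17,164.05 = COGS $11,463.10 + ending $5,700.95

Ending inventory = $5,700.95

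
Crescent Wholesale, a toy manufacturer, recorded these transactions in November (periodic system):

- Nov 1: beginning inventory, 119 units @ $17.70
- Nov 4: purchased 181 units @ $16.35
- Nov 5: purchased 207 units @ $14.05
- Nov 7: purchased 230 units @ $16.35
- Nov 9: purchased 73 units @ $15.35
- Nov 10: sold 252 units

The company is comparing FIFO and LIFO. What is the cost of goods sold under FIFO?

COGS = $4,280.85

FIFO COGS: 119 @ $17.70 + 133 @ $16.35 = $4,280.85
LIFO COGS: 73 @ $15.35 + 179 @ $16.35 = $4,047.20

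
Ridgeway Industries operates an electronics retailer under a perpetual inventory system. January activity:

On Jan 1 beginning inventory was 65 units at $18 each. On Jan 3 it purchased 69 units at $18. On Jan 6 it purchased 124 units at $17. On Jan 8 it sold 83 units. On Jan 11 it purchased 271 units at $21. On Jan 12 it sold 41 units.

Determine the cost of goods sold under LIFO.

Jan 8, 83 sold [LIFO — newest first]: 83 @ $17 = $1,411
Jan 12, 41 sold [LIFO — newest first]: 41 @ $21 = $861
Total COGS = $1,411 + $861 = $2,272
Ending inventory: 65 @ $18 + 69 @ $18 + 41 @ $17 + 230 @ $21 = $7,939

COGS = $2,272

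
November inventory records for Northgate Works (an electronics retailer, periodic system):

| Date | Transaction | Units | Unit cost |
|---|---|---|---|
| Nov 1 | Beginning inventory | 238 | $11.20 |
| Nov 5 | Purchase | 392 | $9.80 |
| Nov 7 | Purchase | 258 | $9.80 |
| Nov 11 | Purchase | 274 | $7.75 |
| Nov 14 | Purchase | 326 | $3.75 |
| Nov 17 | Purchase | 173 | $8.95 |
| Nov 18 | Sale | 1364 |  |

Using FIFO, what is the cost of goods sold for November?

Nov 18, 1364 sold [FIFO — oldest first]: 238 @ $11.20 + 392 @ $9.80 + 258 @ $9.80 + 274 @ $7.75 + 202 @ $3.75 = $11,916.60
Ending inventory: 124 @ $3.75 + 173 @ $8.95 = $2,013.35
Check: goods available $13,929.95 = COGS $11,916.60 + ending $2,013.35

COGS = $11,916.60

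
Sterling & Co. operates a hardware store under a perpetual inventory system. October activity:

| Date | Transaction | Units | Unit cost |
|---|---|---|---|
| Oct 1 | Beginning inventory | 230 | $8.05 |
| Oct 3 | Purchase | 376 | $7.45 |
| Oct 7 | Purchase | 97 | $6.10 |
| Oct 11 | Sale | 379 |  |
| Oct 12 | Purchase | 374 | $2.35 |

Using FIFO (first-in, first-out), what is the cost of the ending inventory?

Ending inventory = $3,161.75

Oct 11, 379 sold [FIFO — oldest first]: 230 @ $8.05 + 149 @ $7.45 = $2,961.55
Ending inventory: 227 @ $7.45 + 97 @ $6.10 + 374 @ $2.35 = $3,161.75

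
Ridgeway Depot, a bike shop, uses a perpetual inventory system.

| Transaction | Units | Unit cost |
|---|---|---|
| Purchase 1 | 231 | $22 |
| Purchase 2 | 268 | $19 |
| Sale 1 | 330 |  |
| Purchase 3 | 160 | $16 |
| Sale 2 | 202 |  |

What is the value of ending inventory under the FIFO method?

Sale 1 (330) [FIFO — oldest first]: 231 @ $22 + 99 @ $19 = $6,963
Sale 2 (202) [FIFO — oldest first]: 169 @ $19 + 33 @ $16 = $3,739
Total COGS = $6,963 + $3,739 = $10,702
Ending inventory: 127 @ $16 = $2,032

Ending inventory = $2,032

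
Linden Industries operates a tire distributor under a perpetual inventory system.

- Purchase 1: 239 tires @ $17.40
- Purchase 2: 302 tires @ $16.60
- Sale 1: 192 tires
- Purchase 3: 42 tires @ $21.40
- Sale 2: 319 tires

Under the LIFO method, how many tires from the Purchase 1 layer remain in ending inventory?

72

Sale 1 (192) [LIFO — newest first]: 192 @ $16.60 = $3,187.20
Sale 2 (319) [LIFO — newest first]: 42 @ $21.40 + 110 @ $16.60 + 167 @ $17.40 = $5,630.60
Total COGS = $3,187.20 + $5,630.60 = $8,817.80
Ending inventory: 72 @ $17.40 = $1,252.80
Check: goods available $10,070.60 = COGS $8,817.80 + ending $1,252.80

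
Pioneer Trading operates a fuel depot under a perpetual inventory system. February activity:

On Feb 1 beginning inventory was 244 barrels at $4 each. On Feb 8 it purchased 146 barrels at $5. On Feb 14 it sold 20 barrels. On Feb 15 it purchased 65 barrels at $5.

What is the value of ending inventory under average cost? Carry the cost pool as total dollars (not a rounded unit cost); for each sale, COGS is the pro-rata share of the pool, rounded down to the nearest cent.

After Feb 1: 244 on hand, pool $976.00 (≈ $4.0000 each)
After Feb 8: 390 on hand, pool $1,706.00 (≈ $4.3744 each)
Feb 14, sell 20: 20/390 × $1,706.00 → $87.48
After Feb 15: 435 on hand, pool $1,943.52 (≈ $4.4679 each)
Ending inventory (cost pool remaining) = $1,943.52

Ending inventory = $1,943.52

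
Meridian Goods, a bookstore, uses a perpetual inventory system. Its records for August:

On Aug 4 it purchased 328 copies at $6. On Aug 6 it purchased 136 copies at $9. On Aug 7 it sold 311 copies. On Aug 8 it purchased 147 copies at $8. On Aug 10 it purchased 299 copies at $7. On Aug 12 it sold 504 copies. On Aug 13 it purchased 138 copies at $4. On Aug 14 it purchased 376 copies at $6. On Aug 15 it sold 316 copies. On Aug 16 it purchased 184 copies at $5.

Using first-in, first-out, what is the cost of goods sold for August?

Aug 7, 311 sold [FIFO — oldest first]: 311 @ $6 = $1,866
Aug 12, 504 sold [FIFO — oldest first]: 17 @ $6 + 136 @ $9 + 147 @ $8 + 204 @ $7 = $3,930
Aug 15, 316 sold [FIFO — oldest first]: 95 @ $7 + 138 @ $4 + 83 @ $6 = $1,715
Total COGS = $1,866 + $3,930 + $1,715 = $7,511
Ending inventory: 293 @ $6 + 184 @ $5 = $2,678

COGS = $7,511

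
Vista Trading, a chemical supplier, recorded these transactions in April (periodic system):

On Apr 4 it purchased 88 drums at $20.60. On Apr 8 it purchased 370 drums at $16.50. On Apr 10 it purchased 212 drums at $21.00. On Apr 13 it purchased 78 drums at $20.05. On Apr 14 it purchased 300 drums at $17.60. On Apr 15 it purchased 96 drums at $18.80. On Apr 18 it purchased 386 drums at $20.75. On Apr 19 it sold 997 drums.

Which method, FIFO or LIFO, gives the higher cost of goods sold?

LIFO

FIFO COGS: 88 @ $20.60 + 370 @ $16.50 + 212 @ $21.00 + 78 @ $20.05 + 249 @ $17.60 = $18,316.10
LIFO COGS: 386 @ $20.75 + 96 @ $18.80 + 300 @ $17.60 + 78 @ $20.05 + 137 @ $21.00 = $19,535.20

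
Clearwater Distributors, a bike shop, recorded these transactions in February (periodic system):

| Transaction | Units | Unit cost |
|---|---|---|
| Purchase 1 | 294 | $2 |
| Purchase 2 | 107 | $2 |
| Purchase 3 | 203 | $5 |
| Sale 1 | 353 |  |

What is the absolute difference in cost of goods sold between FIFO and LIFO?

FIFO COGS: 294 @ $2 + 59 @ $2 = $706
LIFO COGS: 203 @ $5 + 107 @ $2 + 43 @ $2 = $1,315
Difference = |$706 − $1,315| = $609

$609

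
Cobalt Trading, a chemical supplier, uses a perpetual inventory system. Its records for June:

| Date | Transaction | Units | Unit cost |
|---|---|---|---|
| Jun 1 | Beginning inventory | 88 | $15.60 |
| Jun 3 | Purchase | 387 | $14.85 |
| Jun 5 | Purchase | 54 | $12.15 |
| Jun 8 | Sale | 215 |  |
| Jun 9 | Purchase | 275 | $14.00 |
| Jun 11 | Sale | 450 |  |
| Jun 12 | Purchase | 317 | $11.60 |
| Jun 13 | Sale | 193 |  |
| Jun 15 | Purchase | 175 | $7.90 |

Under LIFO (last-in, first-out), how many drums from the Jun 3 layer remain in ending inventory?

51

Jun 8, 215 sold [LIFO — newest first]: 54 @ $12.15 + 161 @ $14.85 = $3,046.95
Jun 11, 450 sold [LIFO — newest first]: 275 @ $14.00 + 175 @ $14.85 = $6,448.75
Jun 13, 193 sold [LIFO — newest first]: 193 @ $11.60 = $2,238.80
Total COGS = $3,046.95 + $6,448.75 + $2,238.80 = $11,734.50
Ending inventory: 88 @ $15.60 + 51 @ $14.85 + 124 @ $11.60 + 175 @ $7.90 = $4,951.05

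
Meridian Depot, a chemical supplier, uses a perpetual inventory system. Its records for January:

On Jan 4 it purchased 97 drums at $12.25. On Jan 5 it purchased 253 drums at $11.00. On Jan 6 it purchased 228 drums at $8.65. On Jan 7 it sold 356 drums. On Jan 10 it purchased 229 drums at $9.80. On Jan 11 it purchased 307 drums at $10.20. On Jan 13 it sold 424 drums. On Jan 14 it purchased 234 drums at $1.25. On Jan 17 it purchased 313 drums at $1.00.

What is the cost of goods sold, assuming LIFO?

COGS = $7,658.20

Jan 7, 356 sold [LIFO — newest first]: 228 @ $8.65 + 128 @ $11.00 = $3,380.20
Jan 13, 424 sold [LIFO — newest first]: 307 @ $10.20 + 117 @ $9.80 = $4,278.00
Total COGS = $3,380.20 + $4,278.00 = $7,658.20
Ending inventory: 97 @ $12.25 + 125 @ $11.00 + 112 @ $9.80 + 234 @ $1.25 + 313 @ $1.00 = $4,266.35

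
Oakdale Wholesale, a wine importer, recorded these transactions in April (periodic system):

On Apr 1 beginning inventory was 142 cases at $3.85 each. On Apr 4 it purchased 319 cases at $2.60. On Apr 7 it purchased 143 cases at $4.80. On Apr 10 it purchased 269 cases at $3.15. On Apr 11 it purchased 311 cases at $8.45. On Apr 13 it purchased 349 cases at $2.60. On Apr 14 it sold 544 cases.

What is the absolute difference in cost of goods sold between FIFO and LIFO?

$780.65

FIFO COGS: 142 @ $3.85 + 319 @ $2.60 + 83 @ $4.80 = $1,774.50
LIFO COGS: 349 @ $2.60 + 195 @ $8.45 = $2,555.15
Difference = |$1,774.50 − $2,555.15| = $780.65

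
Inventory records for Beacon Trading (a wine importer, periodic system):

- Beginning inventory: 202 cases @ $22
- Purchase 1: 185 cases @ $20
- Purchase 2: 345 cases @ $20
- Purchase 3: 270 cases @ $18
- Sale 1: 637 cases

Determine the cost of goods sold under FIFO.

COGS = $13,144

Sale 1 (637) [FIFO — oldest first]: 202 @ $22 + 185 @ $20 + 250 @ $20 = $13,144
Ending inventory: 95 @ $20 + 270 @ $18 = $6,760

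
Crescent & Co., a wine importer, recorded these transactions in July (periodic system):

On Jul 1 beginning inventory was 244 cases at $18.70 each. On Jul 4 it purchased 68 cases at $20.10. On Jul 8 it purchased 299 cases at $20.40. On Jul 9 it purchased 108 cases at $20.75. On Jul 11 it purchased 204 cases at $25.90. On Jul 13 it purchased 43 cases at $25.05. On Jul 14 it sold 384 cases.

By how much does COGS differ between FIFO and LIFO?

$1,794.95

FIFO COGS: 244 @ $18.70 + 68 @ $20.10 + 72 @ $20.40 = $7,398.40
LIFO COGS: 43 @ $25.05 + 204 @ $25.90 + 108 @ $20.75 + 29 @ $20.40 = $9,193.35
Difference = |$7,398.40 − $9,193.35| = $1,794.95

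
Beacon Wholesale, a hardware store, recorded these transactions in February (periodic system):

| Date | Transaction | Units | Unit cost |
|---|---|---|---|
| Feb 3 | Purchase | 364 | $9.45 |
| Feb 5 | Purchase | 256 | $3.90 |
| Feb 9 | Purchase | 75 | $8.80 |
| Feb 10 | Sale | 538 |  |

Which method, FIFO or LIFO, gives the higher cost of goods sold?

FIFO

FIFO COGS: 364 @ $9.45 + 174 @ $3.90 = $4,118.40
LIFO COGS: 75 @ $8.80 + 256 @ $3.90 + 207 @ $9.45 = $3,614.55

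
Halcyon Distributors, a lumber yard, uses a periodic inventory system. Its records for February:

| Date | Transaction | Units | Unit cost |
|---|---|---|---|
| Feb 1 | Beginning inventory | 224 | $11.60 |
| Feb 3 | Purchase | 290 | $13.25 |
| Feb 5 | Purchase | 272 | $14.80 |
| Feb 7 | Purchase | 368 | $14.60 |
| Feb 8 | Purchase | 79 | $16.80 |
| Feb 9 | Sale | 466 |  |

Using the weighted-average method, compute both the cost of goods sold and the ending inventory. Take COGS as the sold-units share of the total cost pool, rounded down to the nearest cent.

Feb 9, sell 466: 466/1233 × $17,166.50 → $6,487.90
Ending inventory (cost pool remaining) = $10,678.60
Check: goods available $17,166.50 = COGS $6,487.90 + ending $10,678.60

COGS = $6,487.90; ending inventory = $10,678.60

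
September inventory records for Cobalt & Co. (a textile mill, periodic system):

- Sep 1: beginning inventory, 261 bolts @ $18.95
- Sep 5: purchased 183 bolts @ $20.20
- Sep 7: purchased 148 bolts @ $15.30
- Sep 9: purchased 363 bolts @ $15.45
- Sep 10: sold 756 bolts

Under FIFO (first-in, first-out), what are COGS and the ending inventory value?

COGS = $13,440.75; ending inventory = $3,074.55

Sep 10, 756 sold [FIFO — oldest first]: 261 @ $18.95 + 183 @ $20.20 + 148 @ $15.30 + 164 @ $15.45 = $13,440.75
Ending inventory: 199 @ $15.45 = $3,074.55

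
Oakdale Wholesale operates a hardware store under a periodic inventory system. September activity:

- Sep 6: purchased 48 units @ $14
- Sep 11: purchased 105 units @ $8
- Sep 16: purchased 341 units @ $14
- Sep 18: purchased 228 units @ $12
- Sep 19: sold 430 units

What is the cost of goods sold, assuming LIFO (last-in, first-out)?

COGS = $5,564

Sep 19, 430 sold [LIFO — newest first]: 228 @ $12 + 202 @ $14 = $5,564
Ending inventory: 48 @ $14 + 105 @ $8 + 139 @ $14 = $3,458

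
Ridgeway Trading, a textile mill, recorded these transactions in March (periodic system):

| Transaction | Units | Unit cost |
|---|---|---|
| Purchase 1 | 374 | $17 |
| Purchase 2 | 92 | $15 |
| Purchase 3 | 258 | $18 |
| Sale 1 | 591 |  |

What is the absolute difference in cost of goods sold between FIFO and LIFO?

$133

FIFO COGS: 374 @ $17 + 92 @ $15 + 125 @ $18 = $9,988
LIFO COGS: 258 @ $18 + 92 @ $15 + 241 @ $17 = $10,121
Difference = |$9,988 − $10,121| = $133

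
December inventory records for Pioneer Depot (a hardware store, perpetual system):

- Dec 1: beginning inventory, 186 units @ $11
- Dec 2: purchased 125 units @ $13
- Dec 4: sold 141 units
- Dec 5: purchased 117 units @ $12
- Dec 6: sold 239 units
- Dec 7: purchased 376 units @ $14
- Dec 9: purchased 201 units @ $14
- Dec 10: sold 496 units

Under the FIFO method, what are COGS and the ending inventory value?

Dec 4, 141 sold [FIFO — oldest first]: 141 @ $11 = $1,551
Dec 6, 239 sold [FIFO — oldest first]: 45 @ $11 + 125 @ $13 + 69 @ $12 = $2,948
Dec 10, 496 sold [FIFO — oldest first]: 48 @ $12 + 376 @ $14 + 72 @ $14 = $6,848
Total COGS = $1,551 + $2,948 + $6,848 = $11,347
Ending inventory: 129 @ $14 = $1,806

COGS = $11,347; ending inventory = $1,806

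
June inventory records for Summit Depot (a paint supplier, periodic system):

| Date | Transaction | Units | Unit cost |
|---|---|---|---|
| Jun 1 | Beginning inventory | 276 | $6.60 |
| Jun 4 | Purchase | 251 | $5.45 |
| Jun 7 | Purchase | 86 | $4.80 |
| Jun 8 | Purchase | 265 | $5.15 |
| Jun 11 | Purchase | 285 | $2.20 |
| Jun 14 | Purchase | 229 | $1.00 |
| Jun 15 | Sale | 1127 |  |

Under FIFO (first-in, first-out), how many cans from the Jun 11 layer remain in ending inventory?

36

Jun 15, 1127 sold [FIFO — oldest first]: 276 @ $6.60 + 251 @ $5.45 + 86 @ $4.80 + 265 @ $5.15 + 249 @ $2.20 = $5,514.90
Ending inventory: 36 @ $2.20 + 229 @ $1.00 = $308.20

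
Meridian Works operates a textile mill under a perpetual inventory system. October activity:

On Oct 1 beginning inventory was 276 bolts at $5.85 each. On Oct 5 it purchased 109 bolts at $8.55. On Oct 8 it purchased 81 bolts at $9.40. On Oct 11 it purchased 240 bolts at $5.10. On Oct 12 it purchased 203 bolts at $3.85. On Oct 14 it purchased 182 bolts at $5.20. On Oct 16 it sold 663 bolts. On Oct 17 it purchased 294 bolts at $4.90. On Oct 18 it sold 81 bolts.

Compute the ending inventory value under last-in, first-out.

Oct 16, 663 sold [LIFO — newest first]: 182 @ $5.20 + 203 @ $3.85 + 240 @ $5.10 + 38 @ $9.40 = $3,309.15
Oct 18, 81 sold [LIFO — newest first]: 81 @ $4.90 = $396.90
Total COGS = $3,309.15 + $396.90 = $3,706.05
Ending inventory: 276 @ $5.85 + 109 @ $8.55 + 43 @ $9.40 + 213 @ $4.90 = $3,994.45

Ending inventory = $3,994.45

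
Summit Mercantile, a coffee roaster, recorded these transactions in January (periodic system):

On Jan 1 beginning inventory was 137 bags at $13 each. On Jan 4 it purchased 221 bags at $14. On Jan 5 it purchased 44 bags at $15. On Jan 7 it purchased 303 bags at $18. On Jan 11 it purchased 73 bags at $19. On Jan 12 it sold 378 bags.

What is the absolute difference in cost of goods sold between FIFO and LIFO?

FIFO COGS: 137 @ $13 + 221 @ $14 + 20 @ $15 = $5,175
LIFO COGS: 73 @ $19 + 303 @ $18 + 2 @ $15 = $6,871
Difference = |$5,175 − $6,871| = $1,696

$1,696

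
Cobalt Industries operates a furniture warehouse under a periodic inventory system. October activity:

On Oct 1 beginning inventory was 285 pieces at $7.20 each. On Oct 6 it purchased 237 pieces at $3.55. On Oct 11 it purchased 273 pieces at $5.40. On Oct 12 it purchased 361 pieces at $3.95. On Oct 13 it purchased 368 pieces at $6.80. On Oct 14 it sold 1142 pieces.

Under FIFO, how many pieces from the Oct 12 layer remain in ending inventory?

Oct 14, 1142 sold [FIFO — oldest first]: 285 @ $7.20 + 237 @ $3.55 + 273 @ $5.40 + 347 @ $3.95 = $5,738.20
Ending inventory: 14 @ $3.95 + 368 @ $6.80 = $2,557.70
Check: goods available $8,295.90 = COGS $5,738.20 + ending $2,557.70

14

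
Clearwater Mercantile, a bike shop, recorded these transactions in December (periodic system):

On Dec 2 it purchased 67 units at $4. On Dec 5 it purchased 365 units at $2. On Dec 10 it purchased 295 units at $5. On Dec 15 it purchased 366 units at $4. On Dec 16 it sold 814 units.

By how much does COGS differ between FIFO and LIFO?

$424

FIFO COGS: 67 @ $4 + 365 @ $2 + 295 @ $5 + 87 @ $4 = $2,821
LIFO COGS: 366 @ $4 + 295 @ $5 + 153 @ $2 = $3,245
Difference = |$2,821 − $3,245| = $424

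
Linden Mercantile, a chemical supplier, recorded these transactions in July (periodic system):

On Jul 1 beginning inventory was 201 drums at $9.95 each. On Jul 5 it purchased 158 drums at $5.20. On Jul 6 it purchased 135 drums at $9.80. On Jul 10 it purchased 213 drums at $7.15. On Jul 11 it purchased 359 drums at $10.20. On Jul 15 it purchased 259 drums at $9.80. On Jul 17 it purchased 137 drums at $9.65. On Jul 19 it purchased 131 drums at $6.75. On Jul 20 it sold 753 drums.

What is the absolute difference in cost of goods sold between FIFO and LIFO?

$913.00

FIFO COGS: 201 @ $9.95 + 158 @ $5.20 + 135 @ $9.80 + 213 @ $7.15 + 46 @ $10.20 = $6,136.70
LIFO COGS: 131 @ $6.75 + 137 @ $9.65 + 259 @ $9.80 + 226 @ $10.20 = $7,049.70
Difference = |$6,136.70 − $7,049.70| = $913.00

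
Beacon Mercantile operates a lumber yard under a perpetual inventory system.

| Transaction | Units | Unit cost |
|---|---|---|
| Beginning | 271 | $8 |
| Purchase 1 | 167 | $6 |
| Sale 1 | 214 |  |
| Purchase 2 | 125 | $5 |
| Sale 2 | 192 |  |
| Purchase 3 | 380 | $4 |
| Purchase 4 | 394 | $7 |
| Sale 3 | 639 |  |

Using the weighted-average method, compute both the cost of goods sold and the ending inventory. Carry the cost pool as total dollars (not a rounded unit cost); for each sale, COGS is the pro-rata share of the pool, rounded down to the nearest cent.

COGS = $6,414.31; ending inventory = $1,658.69

After Beginning: 271 on hand, pool $2,168.00 (≈ $8.0000 each)
After Purchase 1: 438 on hand, pool $3,170.00 (≈ $7.2374 each)
Sale 1, sell 214: 214/438 × $3,170.00 → $1,548.81
After Purchase 2: 349 on hand, pool $2,246.19 (≈ $6.4361 each)
Sale 2, sell 192: 192/349 × $2,246.19 → $1,235.72
After Purchase 3: 537 on hand, pool $2,530.47 (≈ $4.7122 each)
After Purchase 4: 931 on hand, pool $5,288.47 (≈ $5.6804 each)
Sale 3, sell 639: 639/931 × $5,288.47 → $3,629.78
Total COGS = $1,548.81 + $1,235.72 + $3,629.78 = $6,414.31
Ending inventory (cost pool remaining) = $1,658.69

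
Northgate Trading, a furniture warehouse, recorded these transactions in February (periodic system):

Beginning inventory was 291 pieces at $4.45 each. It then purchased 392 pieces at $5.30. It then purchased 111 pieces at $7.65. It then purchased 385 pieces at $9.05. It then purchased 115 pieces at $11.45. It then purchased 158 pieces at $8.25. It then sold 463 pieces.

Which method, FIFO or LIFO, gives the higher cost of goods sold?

FIFO COGS: 291 @ $4.45 + 172 @ $5.30 = $2,206.55
LIFO COGS: 158 @ $8.25 + 115 @ $11.45 + 190 @ $9.05 = $4,339.75

LIFO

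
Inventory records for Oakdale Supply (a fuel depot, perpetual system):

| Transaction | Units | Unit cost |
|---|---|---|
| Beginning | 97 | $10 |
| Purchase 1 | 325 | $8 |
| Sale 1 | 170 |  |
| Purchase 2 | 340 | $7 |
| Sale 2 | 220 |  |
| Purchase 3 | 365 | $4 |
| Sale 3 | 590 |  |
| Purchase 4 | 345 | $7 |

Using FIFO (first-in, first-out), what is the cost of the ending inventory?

Sale 1 (170) [FIFO — oldest first]: 97 @ $10 + 73 @ $8 = $1,554
Sale 2 (220) [FIFO — oldest first]: 220 @ $8 = $1,760
Sale 3 (590) [FIFO — oldest first]: 32 @ $8 + 340 @ $7 + 218 @ $4 = $3,508
Total COGS = $1,554 + $1,760 + $3,508 = $6,822
Ending inventory: 147 @ $4 + 345 @ $7 = $3,003
Check: goods available $9,825 = COGS $6,822 + ending $3,003

Ending inventory = $3,003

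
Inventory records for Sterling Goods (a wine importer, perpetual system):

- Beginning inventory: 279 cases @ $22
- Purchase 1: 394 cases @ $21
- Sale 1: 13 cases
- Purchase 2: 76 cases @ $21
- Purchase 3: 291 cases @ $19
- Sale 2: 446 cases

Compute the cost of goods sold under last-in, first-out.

Sale 1 (13) [LIFO — newest first]: 13 @ $21 = $273
Sale 2 (446) [LIFO — newest first]: 291 @ $19 + 76 @ $21 + 79 @ $21 = $8,784
Total COGS = $273 + $8,784 = $9,057
Ending inventory: 279 @ $22 + 302 @ $21 = $12,480

COGS = $9,057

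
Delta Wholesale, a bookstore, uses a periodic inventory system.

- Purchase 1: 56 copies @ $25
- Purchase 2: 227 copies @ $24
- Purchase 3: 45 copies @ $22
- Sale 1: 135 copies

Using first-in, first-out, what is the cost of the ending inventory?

Sale 1 (135) [FIFO — oldest first]: 56 @ $25 + 79 @ $24 = $3,296
Ending inventory: 148 @ $24 + 45 @ $22 = $4,542

Ending inventory = $4,542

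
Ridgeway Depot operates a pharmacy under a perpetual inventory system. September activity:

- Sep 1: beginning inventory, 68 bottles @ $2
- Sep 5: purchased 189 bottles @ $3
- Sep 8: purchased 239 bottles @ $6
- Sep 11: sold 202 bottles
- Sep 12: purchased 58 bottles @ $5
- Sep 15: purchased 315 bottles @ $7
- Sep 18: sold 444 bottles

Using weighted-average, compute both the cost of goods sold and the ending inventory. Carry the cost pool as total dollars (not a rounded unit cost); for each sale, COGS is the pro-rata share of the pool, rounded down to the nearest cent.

COGS = $3,374.34; ending inventory = $1,257.66

After Sep 1: 68 on hand, pool $136.00 (≈ $2.0000 each)
After Sep 5: 257 on hand, pool $703.00 (≈ $2.7354 each)
After Sep 8: 496 on hand, pool $2,137.00 (≈ $4.3085 each)
Sep 11, sell 202: 202/496 × $2,137.00 → $870.31
After Sep 12: 352 on hand, pool $1,556.69 (≈ $4.4224 each)
After Sep 15: 667 on hand, pool $3,761.69 (≈ $5.6397 each)
Sep 18, sell 444: 444/667 × $3,761.69 → $2,504.03
Total COGS = $870.31 + $2,504.03 = $3,374.34
Ending inventory (cost pool remaining) = $1,257.66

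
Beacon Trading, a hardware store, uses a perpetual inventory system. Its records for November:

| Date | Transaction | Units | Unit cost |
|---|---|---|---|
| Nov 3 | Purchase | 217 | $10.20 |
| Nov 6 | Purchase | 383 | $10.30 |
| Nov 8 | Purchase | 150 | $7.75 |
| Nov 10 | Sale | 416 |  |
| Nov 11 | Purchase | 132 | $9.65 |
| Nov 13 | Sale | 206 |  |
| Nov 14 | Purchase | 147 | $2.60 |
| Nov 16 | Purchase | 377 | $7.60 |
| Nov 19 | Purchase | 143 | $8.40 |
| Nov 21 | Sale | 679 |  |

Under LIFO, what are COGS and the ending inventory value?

Nov 10, 416 sold [LIFO — newest first]: 150 @ $7.75 + 266 @ $10.30 = $3,902.30
Nov 13, 206 sold [LIFO — newest first]: 132 @ $9.65 + 74 @ $10.30 = $2,036.00
Nov 21, 679 sold [LIFO — newest first]: 143 @ $8.40 + 377 @ $7.60 + 147 @ $2.60 + 12 @ $10.30 = $4,572.20
Total COGS = $3,902.30 + $2,036.00 + $4,572.20 = $10,510.50
Ending inventory: 217 @ $10.20 + 31 @ $10.30 = $2,532.70

COGS = $10,510.50; ending inventory = $2,532.70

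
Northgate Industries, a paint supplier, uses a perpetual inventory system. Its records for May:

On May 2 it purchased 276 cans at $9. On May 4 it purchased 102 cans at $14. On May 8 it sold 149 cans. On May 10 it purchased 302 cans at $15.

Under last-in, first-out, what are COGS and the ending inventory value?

May 8, 149 sold [LIFO — newest first]: 102 @ $14 + 47 @ $9 = $1,851
Ending inventory: 229 @ $9 + 302 @ $15 = $6,591
Check: goods available $8,442 = COGS $1,851 + ending $6,591

COGS = $1,851; ending inventory = $6,591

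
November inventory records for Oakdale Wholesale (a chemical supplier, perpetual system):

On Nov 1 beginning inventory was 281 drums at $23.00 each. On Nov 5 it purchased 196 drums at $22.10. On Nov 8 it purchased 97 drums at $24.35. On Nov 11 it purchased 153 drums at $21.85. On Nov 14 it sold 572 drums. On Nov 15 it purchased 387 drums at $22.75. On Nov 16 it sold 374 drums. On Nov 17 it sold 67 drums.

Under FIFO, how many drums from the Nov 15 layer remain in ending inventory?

101

Nov 14, 572 sold [FIFO — oldest first]: 281 @ $23.00 + 196 @ $22.10 + 95 @ $24.35 = $13,107.85
Nov 16, 374 sold [FIFO — oldest first]: 2 @ $24.35 + 153 @ $21.85 + 219 @ $22.75 = $8,374.00
Nov 17, 67 sold [FIFO — oldest first]: 67 @ $22.75 = $1,524.25
Total COGS = $13,107.85 + $8,374.00 + $1,524.25 = $23,006.10
Ending inventory: 101 @ $22.75 = $2,297.75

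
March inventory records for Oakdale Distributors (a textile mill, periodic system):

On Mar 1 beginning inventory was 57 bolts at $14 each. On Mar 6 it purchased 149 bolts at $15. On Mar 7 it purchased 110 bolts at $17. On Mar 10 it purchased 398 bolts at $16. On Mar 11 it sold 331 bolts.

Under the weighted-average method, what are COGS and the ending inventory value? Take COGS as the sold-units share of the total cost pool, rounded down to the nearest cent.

Mar 11, sell 331: 331/714 × $11,271.00 → $5,225.07
Ending inventory (cost pool remaining) = $6,045.93
Check: goods available $11,271.00 = COGS $5,225.07 + ending $6,045.93

COGS = $5,225.07; ending inventory = $6,045.93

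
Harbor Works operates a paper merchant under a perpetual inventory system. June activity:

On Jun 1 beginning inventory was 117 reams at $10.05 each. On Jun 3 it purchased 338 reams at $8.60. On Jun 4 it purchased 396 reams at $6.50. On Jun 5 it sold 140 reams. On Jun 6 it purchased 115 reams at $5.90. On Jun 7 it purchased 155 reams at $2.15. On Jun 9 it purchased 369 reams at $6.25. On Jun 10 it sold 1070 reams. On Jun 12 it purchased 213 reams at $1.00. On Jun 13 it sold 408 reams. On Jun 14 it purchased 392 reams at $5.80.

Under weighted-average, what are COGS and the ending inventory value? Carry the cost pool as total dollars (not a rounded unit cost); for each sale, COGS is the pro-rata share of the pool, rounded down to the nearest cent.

After Jun 1: 117 on hand, pool $1,175.85 (≈ $10.0500 each)
After Jun 3: 455 on hand, pool $4,082.65 (≈ $8.9729 each)
After Jun 4: 851 on hand, pool $6,656.65 (≈ $7.8222 each)
Jun 5, sell 140: 140/851 × $6,656.65 → $1,095.10
After Jun 6: 826 on hand, pool $6,240.05 (≈ $7.5545 each)
After Jun 7: 981 on hand, pool $6,573.30 (≈ $6.7006 each)
After Jun 9: 1350 on hand, pool $8,879.55 (≈ $6.5774 each)
Jun 10, sell 1070: 1070/1350 × $8,879.55 → $7,037.86
After Jun 12: 493 on hand, pool $2,054.69 (≈ $4.1677 each)
Jun 13, sell 408: 408/493 × $2,054.69 → $1,700.43
After Jun 14: 477 on hand, pool $2,627.86 (≈ $5.5091 each)
Total COGS = $1,095.10 + $7,037.86 + $1,700.43 = $9,833.39
Ending inventory (cost pool remaining) = $2,627.86

COGS = $9,833.39; ending inventory = $2,627.86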